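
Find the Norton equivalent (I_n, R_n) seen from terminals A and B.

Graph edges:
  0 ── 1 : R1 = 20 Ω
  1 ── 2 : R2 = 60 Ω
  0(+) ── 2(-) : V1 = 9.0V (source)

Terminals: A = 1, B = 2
Find the Thévenin equivalent first; then I_n = V_th/R_th and R_n = R_th.
Step 1 — V_th is the open-circuit voltage V_A - V_B (nothing connected across the terminals).
Nodal analysis, taking node 2 as the 0 V reference.
Source V1 fixes V_0 = 9 V.
KCL at each unknown node (sum of currents leaving = 0; resistances in Ω):
  Node 1: (V_1 - 9)/20 + (V_1 - 0)/60 = 0
Collecting terms: 0.06667 × V_1 = 0.45  =>  V_1 = 6.75 V
V_th = V_1 - V_2 = 6.75 - 0 = 6.75 V
Step 2 — R_th: zero the source — replace V1 by a short circuit (node 2 merges into node 0) — and find the resistance seen between A (node 1) and B (node 0).
Reduce the network between node 1 (A) and node 0 (B) by series/parallel combination:
  Rp1 = R1 ‖ R2 (parallel, both between nodes 0 and 1) = 1/(1/20 + 1/60) = 15 Ω
R_th = 15 Ω
I_n = V_th/R_th = 6.75/15 = 0.45 A, and R_n = R_th = 15 Ω

Final answer: I_n = 0.45 A, R_n = 15 Ω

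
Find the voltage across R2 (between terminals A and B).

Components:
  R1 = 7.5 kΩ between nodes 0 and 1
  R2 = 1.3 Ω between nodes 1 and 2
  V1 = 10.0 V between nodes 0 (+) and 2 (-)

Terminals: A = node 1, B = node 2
R1 and R2 are in series across V1 (node 0 → node 1 → node 2), and the output A–B is taken across R2, so this is a voltage divider.
Series current: I = V1/(R1 + R2) = 10/(7500 + 1.3) = 10/7501 = 0.001333 A
V_R2 = I × R2 = V1 × R2/(R1 + R2) = 10 × 1.3/7501 = 0.001733 V

Final answer: 0.001733 V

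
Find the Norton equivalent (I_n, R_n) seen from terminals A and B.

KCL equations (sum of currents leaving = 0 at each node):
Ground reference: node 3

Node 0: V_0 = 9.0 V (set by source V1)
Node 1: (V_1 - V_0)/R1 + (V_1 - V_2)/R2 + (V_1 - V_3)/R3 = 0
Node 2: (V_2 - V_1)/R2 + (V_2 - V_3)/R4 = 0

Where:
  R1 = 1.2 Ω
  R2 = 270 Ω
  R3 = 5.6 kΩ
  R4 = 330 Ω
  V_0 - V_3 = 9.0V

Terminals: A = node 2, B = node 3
Find the Thévenin equivalent first; then I_n = V_th/R_th and R_n = R_th.
Step 1 — V_th is the open-circuit voltage V_A - V_B (nothing connected across the terminals).
Nodal analysis, taking node 3 as the 0 V reference.
Source V1 fixes V_0 = 9 V.
KCL at each unknown node (sum of currents leaving = 0; resistances in Ω):
  Node 1: (V_1 - 9)/1.2 + (V_1 - V_2)/270 + (V_1 - 0)/5600 = 0
  Node 2: (V_2 - V_1)/270 + (V_2 - 0)/330 = 0
Collecting terms (coefficients in siemens):
  0.8372·V_1 - 0.003704·V_2 = 7.5
  0.006734·V_2 - 0.003704·V_1 = 0
Determinant D = (0.8372)(0.006734) - (-0.003704)(-0.003704) = 0.005624
V_1 = [(7.5)(0.006734) - (-0.003704)(0)]/D = 8.98 V
V_2 = [(0.8372)(0) - (7.5)(-0.003704)]/D = 4.939 V
V_th = V_2 - V_3 = 4.939 - 0 = 4.939 V
Step 2 — R_th: zero the source — replace V1 by a short circuit (node 3 merges into node 0) — and find the resistance seen between A (node 2) and B (node 0).
Reduce the network between node 2 (A) and node 0 (B) by series/parallel combination:
  Rp1 = R1 ‖ R3 (parallel, both between nodes 0 and 1) = 1/(1/1.2 + 1/5600) = 1.2 Ω
  Rs1 = R2 + Rp1 (series, joined only at node 1) = 270 + 1.2 = 271.2 Ω
  Rp2 = R4 ‖ Rs1 (parallel, both between nodes 0 and 2) = 1/(1/330 + 1/271.2) = 148.9 Ω
R_th = 148.9 Ω
I_n = V_th/R_th = 4.939/148.9 = 0.03318 A, and R_n = R_th = 148.9 Ω

Final answer: I_n = 0.03318 A, R_n = 148.9 Ω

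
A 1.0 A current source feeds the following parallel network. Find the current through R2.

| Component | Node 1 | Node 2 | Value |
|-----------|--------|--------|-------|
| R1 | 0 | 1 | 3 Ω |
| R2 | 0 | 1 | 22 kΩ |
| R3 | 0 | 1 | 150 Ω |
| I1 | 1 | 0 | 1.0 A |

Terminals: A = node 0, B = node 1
All resistors sit directly between nodes 0 and 1, so they are in parallel and share one voltage V; the full source current 1 A splits among them.
1/R_par = 1/3 + 1/22000 + 1/150 = 0.34 S  =>  R_par = 2.941 Ω
V = I × R_par = 1 × 2.941 = 2.941 V
I_R2 = V/R2 = 2.941/22000 = 0.0001337 A

Final answer: 0.0001337 A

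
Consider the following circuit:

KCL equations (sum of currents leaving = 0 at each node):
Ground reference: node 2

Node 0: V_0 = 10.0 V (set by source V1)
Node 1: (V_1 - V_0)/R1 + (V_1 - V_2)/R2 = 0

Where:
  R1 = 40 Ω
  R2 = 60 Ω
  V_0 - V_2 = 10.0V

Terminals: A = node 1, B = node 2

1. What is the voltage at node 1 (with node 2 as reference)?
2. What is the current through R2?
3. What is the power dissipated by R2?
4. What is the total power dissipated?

Nodal analysis, taking node 2 as the 0 V reference.
Source V1 fixes V_0 = 10 V.
KCL at each unknown node (sum of currents leaving = 0; resistances in Ω):
  Node 1: (V_1 - 10)/40 + (V_1 - 0)/60 = 0
Collecting terms: 0.04167 × V_1 = 0.25  =>  V_1 = 6 V
Part 1:
  Read off the nodal solution: V_1 = 6 V
Part 2:
  I_R2 = (V_1 - V_2)/R2 = (6 - 0)/60 = 0.1 A
  Magnitude: I_R2 = 0.1 A
Part 3:
  I_R2 = (V_1 - V_2)/R2 = (6 - 0)/60 = 0.1 A
  P_R2 = I_R2² × R2 = (0.1)² × 60 = 0.6 W
Part 4:
  Power in each resistor, P = (ΔV)²/R:
    P_R1 = (10 - 6)²/40 = 0.4 W
    P_R2 = (6 - 0)²/60 = 0.6 W
  P_total = P_R1 + P_R2 = 1 W

Final answers:
1. V_1 = 6 V
2. I_R2 = 0.1 A
3. P_R2 = 0.6 W
4. P_total = 1 W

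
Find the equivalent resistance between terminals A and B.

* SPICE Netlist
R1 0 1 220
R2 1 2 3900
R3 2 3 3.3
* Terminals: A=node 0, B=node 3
Reduce the network between node 0 (A) and node 3 (B) by series/parallel combination:
  Rs1 = R1 + R2 (series, joined only at node 1) = 220 + 3900 = 4120 Ω
  Rs2 = R3 + Rs1 (series, joined only at node 2) = 3.3 + 4120 = 4123 Ω
R_eq = 4.123 kΩ

Final answer: 4.123 kΩ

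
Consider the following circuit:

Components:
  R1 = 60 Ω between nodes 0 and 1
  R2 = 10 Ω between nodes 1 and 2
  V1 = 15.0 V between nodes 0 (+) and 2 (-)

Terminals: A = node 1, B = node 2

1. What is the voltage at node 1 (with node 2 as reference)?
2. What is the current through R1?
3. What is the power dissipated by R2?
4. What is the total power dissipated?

Nodal analysis, taking node 2 as the 0 V reference.
Source V1 fixes V_0 = 15 V.
KCL at each unknown node (sum of currents leaving = 0; resistances in Ω):
  Node 1: (V_1 - 15)/60 + (V_1 - 0)/10 = 0
Collecting terms: 0.1167 × V_1 = 0.25  =>  V_1 = 2.143 V
Part 1:
  Read off the nodal solution: V_1 = 2.143 V
Part 2:
  I_R1 = (V_0 - V_1)/R1 = (15 - 2.143)/60 = 0.2143 A
  Magnitude: I_R1 = 0.2143 A
Part 3:
  I_R2 = (V_1 - V_2)/R2 = (2.143 - 0)/10 = 0.2143 A
  P_R2 = I_R2² × R2 = (0.2143)² × 10 = 0.4592 W
Part 4:
  Power in each resistor, P = (ΔV)²/R:
    P_R1 = (15 - 2.143)²/60 = 2.755 W
    P_R2 = (2.143 - 0)²/10 = 0.4592 W
  P_total = P_R1 + P_R2 = 3.214 W

Final answers:
1. V_1 = 2.143 V
2. I_R1 = 0.2143 A
3. P_R2 = 0.4592 W
4. P_total = 3.214 W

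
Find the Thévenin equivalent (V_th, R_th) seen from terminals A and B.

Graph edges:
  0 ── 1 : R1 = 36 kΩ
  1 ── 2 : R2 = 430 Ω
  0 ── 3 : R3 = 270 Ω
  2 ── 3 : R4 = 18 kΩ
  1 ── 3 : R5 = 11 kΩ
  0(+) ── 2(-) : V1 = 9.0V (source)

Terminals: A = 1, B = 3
Step 1 — V_th is the open-circuit voltage V_A - V_B (nothing connected across the terminals).
Nodal analysis, taking node 2 as the 0 V reference.
Source V1 fixes V_0 = 9 V.
KCL at each unknown node (sum of currents leaving = 0; resistances in Ω):
  Node 1: (V_1 - 9)/36000 + (V_1 - 0)/430 + (V_1 - V_3)/11000 = 0
  Node 3: (V_3 - 9)/270 + (V_3 - 0)/18000 + (V_3 - V_1)/11000 = 0
Collecting terms (coefficients in siemens):
  0.002444·V_1 - 0.00009091·V_3 = 0.00025
  0.00385·V_3 - 0.00009091·V_1 = 0.03333
Determinant D = (0.002444)(0.00385) - (-0.00009091)(-0.00009091) = 0.000009403
V_1 = [(0.00025)(0.00385) - (-0.00009091)(0.03333)]/D = 0.4247 V
V_3 = [(0.002444)(0.03333) - (0.00025)(-0.00009091)]/D = 8.668 V
V_th = V_1 - V_3 = 0.4247 - 8.668 = -8.243 V
Step 2 — R_th: zero the source — replace V1 by a short circuit (node 2 merges into node 0) — and find the resistance seen between A (node 1) and B (node 3).
Reduce the network between node 1 (A) and node 3 (B) by series/parallel combination:
  Rp1 = R1 ‖ R2 (parallel, both between nodes 0 and 1) = 1/(1/36000 + 1/430) = 424.9 Ω
  Rp2 = R3 ‖ R4 (parallel, both between nodes 0 and 3) = 1/(1/270 + 1/18000) = 266 Ω
  Rs1 = Rp1 + Rp2 (series, joined only at node 0) = 424.9 + 266 = 690.9 Ω
  Rp3 = R5 ‖ Rs1 (parallel, both between nodes 1 and 3) = 1/(1/11000 + 1/690.9) = 650.1 Ω
R_th = 650.1 Ω

Final answer: V_th = -8.243 V, R_th = 650.1 Ω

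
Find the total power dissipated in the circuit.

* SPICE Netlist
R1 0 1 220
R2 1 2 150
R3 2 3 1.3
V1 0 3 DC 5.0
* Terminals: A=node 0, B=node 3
Nodal analysis, taking node 3 as the 0 V reference.
Source V1 fixes V_0 = 5 V.
KCL at each unknown node (sum of currents leaving = 0; resistances in Ω):
  Node 1: (V_1 - 5)/220 + (V_1 - V_2)/150 = 0
  Node 2: (V_2 - V_1)/150 + (V_2 - 0)/1.3 = 0
Collecting terms (coefficients in siemens):
  0.01121·V_1 - 0.006667·V_2 = 0.02273
  0.7759·V_2 - 0.006667·V_1 = 0
Determinant D = (0.01121)(0.7759) - (-0.006667)(-0.006667) = 0.008655
V_1 = [(0.02273)(0.7759) - (-0.006667)(0)]/D = 2.037 V
V_2 = [(0.01121)(0) - (0.02273)(-0.006667)]/D = 0.01751 V
Power in each resistor, P = (ΔV)²/R:
  P_R1 = (5 - 2.037)²/220 = 0.03989 W
  P_R2 = (2.037 - 0.01751)²/150 = 0.0272 W
  P_R3 = (0.01751 - 0)²/1.3 = 0.0002357 W
P_total = P_R1 + P_R2 + P_R3 = 0.06733 W

Final answer: 0.06733 W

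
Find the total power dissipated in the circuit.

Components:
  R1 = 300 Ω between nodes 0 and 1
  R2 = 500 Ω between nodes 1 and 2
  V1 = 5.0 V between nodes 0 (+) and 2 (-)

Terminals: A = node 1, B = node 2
Nodal analysis, taking node 2 as the 0 V reference.
Source V1 fixes V_0 = 5 V.
KCL at each unknown node (sum of currents leaving = 0; resistances in Ω):
  Node 1: (V_1 - 5)/300 + (V_1 - 0)/500 = 0
Collecting terms: 0.005333 × V_1 = 0.01667  =>  V_1 = 3.125 V
Power in each resistor, P = (ΔV)²/R:
  P_R1 = (5 - 3.125)²/300 = 0.01172 W
  P_R2 = (3.125 - 0)²/500 = 0.01953 W
P_total = P_R1 + P_R2 = 0.03125 W

Final answer: 0.03125 W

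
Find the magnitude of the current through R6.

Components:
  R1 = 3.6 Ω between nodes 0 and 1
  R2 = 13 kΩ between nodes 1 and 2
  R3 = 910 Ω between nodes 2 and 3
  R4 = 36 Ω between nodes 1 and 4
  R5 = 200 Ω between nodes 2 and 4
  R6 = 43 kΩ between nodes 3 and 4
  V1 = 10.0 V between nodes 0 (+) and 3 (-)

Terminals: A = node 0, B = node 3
Nodal analysis, taking node 3 as the 0 V reference.
Source V1 fixes V_0 = 10 V.
KCL at each unknown node (sum of currents leaving = 0; resistances in Ω):
  Node 1: (V_1 - 10)/3.6 + (V_1 - V_2)/13000 + (V_1 - V_4)/36 = 0
  Node 2: (V_2 - V_1)/13000 + (V_2 - 0)/910 + (V_2 - V_4)/200 = 0
  Node 4: (V_4 - V_1)/36 + (V_4 - V_2)/200 + (V_4 - 0)/43000 = 0
Collecting terms (coefficients in siemens):
  0.3056·V_1 - 0.00007692·V_2 - 0.02778·V_4 = 2.778
  0.006176·V_2 - 0.00007692·V_1 - 0.005·V_4 = 0
  0.0328·V_4 - 0.02778·V_1 - 0.005·V_2 = 0
Solving these 3 simultaneous equations (Gaussian elimination) gives:
  V_1 = 9.968 V, V_2 = 7.938 V, V_4 = 9.651 V
I_R6 = (V_3 - V_4)/R6 = (0 - 9.651)/43000 = -0.0002244 A
|I_R6| = 0.0002244 A

Final answer: |I_R6| = 0.0002244 A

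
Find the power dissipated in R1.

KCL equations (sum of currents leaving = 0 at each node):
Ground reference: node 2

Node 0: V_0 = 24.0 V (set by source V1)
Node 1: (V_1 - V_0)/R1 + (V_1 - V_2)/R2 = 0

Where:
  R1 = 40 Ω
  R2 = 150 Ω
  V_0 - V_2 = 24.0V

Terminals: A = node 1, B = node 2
Nodal analysis, taking node 2 as the 0 V reference.
Source V1 fixes V_0 = 24 V.
KCL at each unknown node (sum of currents leaving = 0; resistances in Ω):
  Node 1: (V_1 - 24)/40 + (V_1 - 0)/150 = 0
Collecting terms: 0.03167 × V_1 = 0.6  =>  V_1 = 18.95 V
I_R1 = (V_0 - V_1)/R1 = (24 - 18.95)/40 = 0.1263 A
P_R1 = I_R1² × R1 = (0.1263)² × 40 = 0.6382 W

Final answer: 0.6382 W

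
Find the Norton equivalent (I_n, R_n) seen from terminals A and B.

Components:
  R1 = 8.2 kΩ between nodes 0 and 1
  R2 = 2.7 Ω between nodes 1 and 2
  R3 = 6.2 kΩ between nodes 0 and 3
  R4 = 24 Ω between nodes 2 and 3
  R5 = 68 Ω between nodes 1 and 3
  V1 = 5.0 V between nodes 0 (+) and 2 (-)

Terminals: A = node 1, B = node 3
Find the Thévenin equivalent first; then I_n = V_th/R_th and R_n = R_th.
Step 1 — V_th is the open-circuit voltage V_A - V_B (nothing connected across the terminals).
Nodal analysis, taking node 2 as the 0 V reference.
Source V1 fixes V_0 = 5 V.
KCL at each unknown node (sum of currents leaving = 0; resistances in Ω):
  Node 1: (V_1 - 5)/8200 + (V_1 - 0)/2.7 + (V_1 - V_3)/68 = 0
  Node 3: (V_3 - 5)/6200 + (V_3 - 0)/24 + (V_3 - V_1)/68 = 0
Collecting terms (coefficients in siemens):
  0.3852·V_1 - 0.01471·V_3 = 0.0006098
  0.05653·V_3 - 0.01471·V_1 = 0.0008065
Determinant D = (0.3852)(0.05653) - (-0.01471)(-0.01471) = 0.02156
V_1 = [(0.0006098)(0.05653) - (-0.01471)(0.0008065)]/D = 0.002149 V
V_3 = [(0.3852)(0.0008065) - (0.0006098)(-0.01471)]/D = 0.01482 V
V_th = V_1 - V_3 = 0.002149 - 0.01482 = -0.01268 V
Step 2 — R_th: zero the source — replace V1 by a short circuit (node 2 merges into node 0) — and find the resistance seen between A (node 1) and B (node 3).
Reduce the network between node 1 (A) and node 3 (B) by series/parallel combination:
  Rp1 = R1 ‖ R2 (parallel, both between nodes 0 and 1) = 1/(1/8200 + 1/2.7) = 2.699 Ω
  Rp2 = R3 ‖ R4 (parallel, both between nodes 0 and 3) = 1/(1/6200 + 1/24) = 23.91 Ω
  Rs1 = Rp1 + Rp2 (series, joined only at node 0) = 2.699 + 23.91 = 26.61 Ω
  Rp3 = R5 ‖ Rs1 (parallel, both between nodes 1 and 3) = 1/(1/68 + 1/26.61) = 19.12 Ω
R_th = 19.12 Ω
I_n = V_th/R_th = -0.01268/19.12 = -0.0006628 A, and R_n = R_th = 19.12 Ω

Final answer: I_n = -0.0006628 A, R_n = 19.12 Ω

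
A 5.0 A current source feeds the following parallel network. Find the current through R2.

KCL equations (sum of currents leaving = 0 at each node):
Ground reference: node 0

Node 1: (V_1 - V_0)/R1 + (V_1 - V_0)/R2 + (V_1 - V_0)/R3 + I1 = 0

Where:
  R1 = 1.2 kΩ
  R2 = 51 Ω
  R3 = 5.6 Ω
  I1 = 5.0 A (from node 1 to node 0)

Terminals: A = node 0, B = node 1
All resistors sit directly between nodes 0 and 1, so they are in parallel and share one voltage V; the full source current 5 A splits among them.
1/R_par = 1/1200 + 1/51 + 1/5.6 = 0.199 S  =>  R_par = 5.025 Ω
V = I × R_par = 5 × 5.025 = 25.12 V
I_R2 = V/R2 = 25.12/51 = 0.4926 A

Final answer: 0.4926 A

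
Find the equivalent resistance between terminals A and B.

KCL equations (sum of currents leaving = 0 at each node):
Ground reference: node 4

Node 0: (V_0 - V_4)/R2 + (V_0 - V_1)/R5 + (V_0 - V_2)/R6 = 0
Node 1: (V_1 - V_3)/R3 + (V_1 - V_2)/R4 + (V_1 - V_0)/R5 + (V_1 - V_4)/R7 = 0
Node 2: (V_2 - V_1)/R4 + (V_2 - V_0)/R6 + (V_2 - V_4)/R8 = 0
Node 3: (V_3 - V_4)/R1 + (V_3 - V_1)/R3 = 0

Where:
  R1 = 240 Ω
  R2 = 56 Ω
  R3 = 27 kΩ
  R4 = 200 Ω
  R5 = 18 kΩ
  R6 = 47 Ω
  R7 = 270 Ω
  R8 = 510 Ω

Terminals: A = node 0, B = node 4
The network is not a plain series/parallel combination. Inject a 1 A test current into terminal A (node 0) and return it from terminal B (node 4); then R_eq = V_A / (1 A).
Nodal analysis, taking node 4 as the 0 V reference.
Current source I_test pushes 1 A into node 0 and draws it out of node 4.
KCL at each unknown node (sum of currents leaving = 0; resistances in Ω):
  Node 0: (V_0 - 0)/56 + (V_0 - V_1)/18000 + (V_0 - V_2)/47 - 1 = 0
  Node 1: (V_1 - V_0)/18000 + (V_1 - V_3)/27000 + (V_1 - V_2)/200 + (V_1 - 0)/270 = 0
  Node 2: (V_2 - V_0)/47 + (V_2 - V_1)/200 + (V_2 - 0)/510 = 0
  Node 3: (V_3 - V_1)/27000 + (V_3 - 0)/240 = 0
Collecting terms (coefficients in siemens):
  0.03919·V_0 - 0.00005556·V_1 - 0.02128·V_2 = 1
  0.008796·V_1 - 0.00005556·V_0 - 0.005·V_2 - 0.00003704·V_3 = 0
  0.02824·V_2 - 0.02128·V_0 - 0.005·V_1 = 0
  0.004204·V_3 - 0.00003704·V_1 = 0
Solving these 4 simultaneous equations (Gaussian elimination) gives:
  V_0 = 46.93 V, V_1 = 22.68 V, V_2 = 39.37 V, V_3 = 0.1998 V
R_eq = V_0 / 1 A = 46.93 Ω

Final answer: 46.93 Ω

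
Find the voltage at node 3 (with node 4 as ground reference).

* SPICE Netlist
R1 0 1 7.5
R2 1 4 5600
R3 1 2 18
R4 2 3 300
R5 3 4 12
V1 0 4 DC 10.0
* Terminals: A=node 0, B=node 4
Nodal analysis, taking node 4 as the 0 V reference.
Source V1 fixes V_0 = 10 V.
KCL at each unknown node (sum of currents leaving = 0; resistances in Ω):
  Node 1: (V_1 - 10)/7.5 + (V_1 - 0)/5600 + (V_1 - V_2)/18 = 0
  Node 2: (V_2 - V_1)/18 + (V_2 - V_3)/300 = 0
  Node 3: (V_3 - V_2)/300 + (V_3 - 0)/12 = 0
Collecting terms (coefficients in siemens):
  0.1891·V_1 - 0.05556·V_2 = 1.333
  0.05889·V_2 - 0.05556·V_1 - 0.003333·V_3 = 0
  0.08667·V_3 - 0.003333·V_2 = 0
Solving these 3 simultaneous equations (Gaussian elimination) gives:
  V_1 = 9.765 V, V_2 = 9.232 V, V_3 = 0.3551 V
The requested potential is V_3 = 0.3551 V.

Final answer: V_3 = 0.3551 V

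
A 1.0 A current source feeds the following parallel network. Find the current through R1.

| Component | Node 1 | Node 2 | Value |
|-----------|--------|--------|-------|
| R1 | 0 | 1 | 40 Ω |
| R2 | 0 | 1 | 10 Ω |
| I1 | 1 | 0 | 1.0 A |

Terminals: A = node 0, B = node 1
All resistors sit directly between nodes 0 and 1, so they are in parallel and share one voltage V; the full source current 1 A splits among them.
1/R_par = 1/40 + 1/10 = 0.125 S  =>  R_par = 8 Ω
V = I × R_par = 1 × 8 = 8 V
I_R1 = V/R1 = 8/40 = 0.2 A

Final answer: 0.2 A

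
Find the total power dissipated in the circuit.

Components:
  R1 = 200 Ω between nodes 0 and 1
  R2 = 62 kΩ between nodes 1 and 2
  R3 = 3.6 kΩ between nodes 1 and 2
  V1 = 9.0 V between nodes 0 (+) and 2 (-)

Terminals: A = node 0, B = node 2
Nodal analysis, taking node 2 as the 0 V reference.
Source V1 fixes V_0 = 9 V.
KCL at each unknown node (sum of currents leaving = 0; resistances in Ω):
  Node 1: (V_1 - 9)/200 + (V_1 - 0)/62000 + (V_1 - 0)/3600 = 0
Collecting terms: 0.005294 × V_1 = 0.045  =>  V_1 = 8.5 V
Power in each resistor, P = (ΔV)²/R:
  P_R1 = (9 - 8.5)²/200 = 0.001248 W
  P_R2 = (8.5 - 0)²/62000 = 0.001165 W
  P_R3 = (8.5 - 0)²/3600 = 0.02007 W
P_total = P_R1 + P_R2 + P_R3 = 0.02248 W

Final answer: 0.02248 W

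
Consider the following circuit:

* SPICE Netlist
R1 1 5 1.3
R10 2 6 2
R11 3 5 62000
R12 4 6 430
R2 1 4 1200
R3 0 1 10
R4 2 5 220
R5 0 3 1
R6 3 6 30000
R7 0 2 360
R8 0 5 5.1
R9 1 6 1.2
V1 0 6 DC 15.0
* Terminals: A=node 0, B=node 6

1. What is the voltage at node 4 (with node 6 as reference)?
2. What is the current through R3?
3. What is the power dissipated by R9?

Nodal analysis, taking node 6 as the 0 V reference.
Source V1 fixes V_0 = 15 V.
KCL at each unknown node (sum of currents leaving = 0; resistances in Ω):
  Node 1: (V_1 - V_5)/1.3 + (V_1 - V_4)/1200 + (V_1 - 15)/10 + (V_1 - 0)/1.2 = 0
  Node 2: (V_2 - V_5)/220 + (V_2 - 15)/360 + (V_2 - 0)/2 = 0
  Node 3: (V_3 - 15)/1 + (V_3 - 0)/30000 + (V_3 - V_5)/62000 = 0
  Node 4: (V_4 - V_1)/1200 + (V_4 - 0)/430 = 0
  Node 5: (V_5 - V_1)/1.3 + (V_5 - V_2)/220 + (V_5 - 15)/5.1 + (V_5 - V_3)/62000 = 0
Collecting terms (coefficients in siemens):
  1.703·V_1 - 0.0008333·V_4 - 0.7692·V_5 = 1.5
  0.5073·V_2 - 0.004545·V_5 = 0.04167
  1·V_3 - 0.00001613·V_5 = 15
  0.003159·V_4 - 0.0008333·V_1 = 0
  0.9699·V_5 - 0.7692·V_1 - 0.004545·V_2 - 0.00001613·V_3 = 2.941
Solving these 5 simultaneous equations (Gaussian elimination) gives:
  V_1 = 3.507 V, V_2 = 0.1342 V, V_3 = 15 V, V_4 = 0.9252 V
  V_5 = 5.815 V
Part 1:
  Read off the nodal solution: V_4 = 0.9252 V
Part 2:
  I_R3 = (V_0 - V_1)/R3 = (15 - 3.507)/10 = 1.149 A
  Magnitude: I_R3 = 1.149 A
Part 3:
  I_R9 = (V_1 - V_6)/R9 = (3.507 - 0)/1.2 = 2.922 A
  P_R9 = I_R9² × R9 = (2.922)² × 1.2 = 10.25 W

Final answers:
1. V_4 = 0.9252 V
2. I_R3 = 1.149 A
3. P_R9 = 10.25 W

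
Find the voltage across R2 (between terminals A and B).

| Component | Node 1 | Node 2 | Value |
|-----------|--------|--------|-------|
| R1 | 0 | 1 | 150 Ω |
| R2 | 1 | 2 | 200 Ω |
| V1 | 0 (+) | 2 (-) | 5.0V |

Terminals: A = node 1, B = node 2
R1 and R2 are in series across V1 (node 0 → node 1 → node 2), and the output A–B is taken across R2, so this is a voltage divider.
Series current: I = V1/(R1 + R2) = 5/(150 + 200) = 5/350 = 0.01429 A
V_R2 = I × R2 = V1 × R2/(R1 + R2) = 5 × 200/350 = 2.857 V

Final answer: 2.857 V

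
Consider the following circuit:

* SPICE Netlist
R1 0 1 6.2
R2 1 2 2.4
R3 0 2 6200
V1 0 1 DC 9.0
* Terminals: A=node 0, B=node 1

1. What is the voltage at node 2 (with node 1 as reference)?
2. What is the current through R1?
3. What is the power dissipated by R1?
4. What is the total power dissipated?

Nodal analysis, taking node 1 as the 0 V reference.
Source V1 fixes V_0 = 9 V.
KCL at each unknown node (sum of currents leaving = 0; resistances in Ω):
  Node 2: (V_2 - 0)/2.4 + (V_2 - 9)/6200 = 0
Collecting terms: 0.4168 × V_2 = 0.001452  =>  V_2 = 0.003483 V
Part 1:
  Read off the nodal solution: V_2 = 0.003483 V
Part 2:
  I_R1 = (V_0 - V_1)/R1 = (9 - 0)/6.2 = 1.452 A
  Magnitude: I_R1 = 1.452 A
Part 3:
  I_R1 = (V_0 - V_1)/R1 = (9 - 0)/6.2 = 1.452 A
  P_R1 = I_R1² × R1 = (1.452)² × 6.2 = 13.06 W
Part 4:
  Power in each resistor, P = (ΔV)²/R:
    P_R1 = (9 - 0)²/6.2 = 13.06 W
    P_R2 = (0 - 0.003483)²/2.4 = 0.000005053 W
    P_R3 = (9 - 0.003483)²/6200 = 0.01305 W
  P_total = P_R1 + P_R2 + P_R3 = 13.08 W

Final answers:
1. V_2 = 0.003483 V
2. I_R1 = 1.452 A
3. P_R1 = 13.06 W
4. P_total = 13.08 W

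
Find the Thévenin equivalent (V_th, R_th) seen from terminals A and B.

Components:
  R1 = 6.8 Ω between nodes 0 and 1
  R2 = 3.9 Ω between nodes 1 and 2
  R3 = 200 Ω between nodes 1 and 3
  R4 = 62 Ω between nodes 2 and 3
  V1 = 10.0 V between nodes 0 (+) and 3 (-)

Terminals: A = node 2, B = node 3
Step 1 — V_th is the open-circuit voltage V_A - V_B (nothing connected across the terminals).
Nodal analysis, taking node 3 as the 0 V reference.
Source V1 fixes V_0 = 10 V.
KCL at each unknown node (sum of currents leaving = 0; resistances in Ω):
  Node 1: (V_1 - 10)/6.8 + (V_1 - V_2)/3.9 + (V_1 - 0)/200 = 0
  Node 2: (V_2 - V_1)/3.9 + (V_2 - 0)/62 = 0
Collecting terms (coefficients in siemens):
  0.4085·V_1 - 0.2564·V_2 = 1.471
  0.2725·V_2 - 0.2564·V_1 = 0
Determinant D = (0.4085)(0.2725) - (-0.2564)(-0.2564) = 0.04558
V_1 = [(1.471)(0.2725) - (-0.2564)(0)]/D = 8.794 V
V_2 = [(0.4085)(0) - (1.471)(-0.2564)]/D = 8.273 V
V_th = V_2 - V_3 = 8.273 - 0 = 8.273 V
Step 2 — R_th: zero the source — replace V1 by a short circuit (node 3 merges into node 0) — and find the resistance seen between A (node 2) and B (node 0).
Reduce the network between node 2 (A) and node 0 (B) by series/parallel combination:
  Rp1 = R1 ‖ R3 (parallel, both between nodes 0 and 1) = 1/(1/6.8 + 1/200) = 6.576 Ω
  Rs1 = R2 + Rp1 (series, joined only at node 1) = 3.9 + 6.576 = 10.48 Ω
  Rp2 = R4 ‖ Rs1 (parallel, both between nodes 0 and 2) = 1/(1/62 + 1/10.48) = 8.962 Ω
R_th = 8.962 Ω

Final answer: V_th = 8.273 V, R_th = 8.962 Ω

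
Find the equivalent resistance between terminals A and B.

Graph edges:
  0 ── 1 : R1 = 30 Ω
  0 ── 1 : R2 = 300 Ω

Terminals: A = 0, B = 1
Reduce the network between node 0 (A) and node 1 (B) by series/parallel combination:
  Rp1 = R1 ‖ R2 (parallel, both between nodes 0 and 1) = 1/(1/30 + 1/300) = 27.27 Ω
R_eq = 27.27 Ω

Final answer: 27.27 Ω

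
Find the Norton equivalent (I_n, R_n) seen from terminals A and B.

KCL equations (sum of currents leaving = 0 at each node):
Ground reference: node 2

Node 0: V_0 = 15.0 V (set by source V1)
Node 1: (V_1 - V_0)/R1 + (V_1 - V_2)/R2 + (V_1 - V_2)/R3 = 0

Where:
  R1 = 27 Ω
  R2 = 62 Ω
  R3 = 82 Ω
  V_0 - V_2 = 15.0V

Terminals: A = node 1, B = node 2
Find the Thévenin equivalent first; then I_n = V_th/R_th and R_n = R_th.
Step 1 — V_th is the open-circuit voltage V_A - V_B (nothing connected across the terminals).
Nodal analysis, taking node 2 as the 0 V reference.
Source V1 fixes V_0 = 15 V.
KCL at each unknown node (sum of currents leaving = 0; resistances in Ω):
  Node 1: (V_1 - 15)/27 + (V_1 - 0)/62 + (V_1 - 0)/82 = 0
Collecting terms: 0.06536 × V_1 = 0.5556  =>  V_1 = 8.5 V
V_th = V_1 - V_2 = 8.5 - 0 = 8.5 V
Step 2 — R_th: zero the source — replace V1 by a short circuit (node 2 merges into node 0) — and find the resistance seen between A (node 1) and B (node 0).
Reduce the network between node 1 (A) and node 0 (B) by series/parallel combination:
  Rp1 = R1 ‖ R2 ‖ R3 (parallel, all between nodes 0 and 1) = 1/(1/27 + 1/62 + 1/82) = 15.3 Ω
R_th = 15.3 Ω
I_n = V_th/R_th = 8.5/15.3 = 0.5556 A, and R_n = R_th = 15.3 Ω

Final answer: I_n = 0.5556 A, R_n = 15.3 Ω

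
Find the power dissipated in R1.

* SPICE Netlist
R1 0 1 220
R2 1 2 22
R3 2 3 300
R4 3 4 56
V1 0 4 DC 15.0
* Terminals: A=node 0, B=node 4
Nodal analysis, taking node 4 as the 0 V reference.
Source V1 fixes V_0 = 15 V.
KCL at each unknown node (sum of currents leaving = 0; resistances in Ω):
  Node 1: (V_1 - 15)/220 + (V_1 - V_2)/22 = 0
  Node 2: (V_2 - V_1)/22 + (V_2 - V_3)/300 = 0
  Node 3: (V_3 - V_2)/300 + (V_3 - 0)/56 = 0
Collecting terms (coefficients in siemens):
  0.05·V_1 - 0.04545·V_2 = 0.06818
  0.04879·V_2 - 0.04545·V_1 - 0.003333·V_3 = 0
  0.02119·V_3 - 0.003333·V_2 = 0
Solving these 3 simultaneous equations (Gaussian elimination) gives:
  V_1 = 9.482 V, V_2 = 8.93 V, V_3 = 1.405 V
I_R1 = (V_0 - V_1)/R1 = (15 - 9.482)/220 = 0.02508 A
P_R1 = I_R1² × R1 = (0.02508)² × 220 = 0.1384 W

Final answer: 0.1384 W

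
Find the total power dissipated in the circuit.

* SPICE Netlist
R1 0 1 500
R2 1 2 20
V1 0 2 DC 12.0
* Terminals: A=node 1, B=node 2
Nodal analysis, taking node 2 as the 0 V reference.
Source V1 fixes V_0 = 12 V.
KCL at each unknown node (sum of currents leaving = 0; resistances in Ω):
  Node 1: (V_1 - 12)/500 + (V_1 - 0)/20 = 0
Collecting terms: 0.052 × V_1 = 0.024  =>  V_1 = 0.4615 V
Power in each resistor, P = (ΔV)²/R:
  P_R1 = (12 - 0.4615)²/500 = 0.2663 W
  P_R2 = (0.4615 - 0)²/20 = 0.01065 W
P_total = P_R1 + P_R2 = 0.2769 W

Final answer: 0.2769 W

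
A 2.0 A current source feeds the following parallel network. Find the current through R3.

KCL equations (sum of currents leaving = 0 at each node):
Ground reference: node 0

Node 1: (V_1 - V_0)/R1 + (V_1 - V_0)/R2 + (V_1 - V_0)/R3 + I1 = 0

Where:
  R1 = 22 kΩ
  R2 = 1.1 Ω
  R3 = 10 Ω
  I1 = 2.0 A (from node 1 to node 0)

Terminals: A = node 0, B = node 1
All resistors sit directly between nodes 0 and 1, so they are in parallel and share one voltage V; the full source current 2 A splits among them.
1/R_par = 1/22000 + 1/1.1 + 1/10 = 1.009 S  =>  R_par = 0.9909 Ω
V = I × R_par = 2 × 0.9909 = 1.982 V
I_R3 = V/R3 = 1.982/10 = 0.1982 A

Final answer: 0.1982 A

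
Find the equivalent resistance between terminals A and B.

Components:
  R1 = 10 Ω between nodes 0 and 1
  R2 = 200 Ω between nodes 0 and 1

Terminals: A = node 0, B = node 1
Reduce the network between node 0 (A) and node 1 (B) by series/parallel combination:
  Rp1 = R1 ‖ R2 (parallel, both between nodes 0 and 1) = 1/(1/10 + 1/200) = 9.524 Ω
R_eq = 9.524 Ω

Final answer: 9.524 Ω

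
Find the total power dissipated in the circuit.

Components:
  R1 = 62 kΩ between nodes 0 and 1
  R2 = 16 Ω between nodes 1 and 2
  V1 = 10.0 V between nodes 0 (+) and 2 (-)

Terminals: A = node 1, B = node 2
Nodal analysis, taking node 2 as the 0 V reference.
Source V1 fixes V_0 = 10 V.
KCL at each unknown node (sum of currents leaving = 0; resistances in Ω):
  Node 1: (V_1 - 10)/62000 + (V_1 - 0)/16 = 0
Collecting terms: 0.06252 × V_1 = 0.0001613  =>  V_1 = 0.00258 V
Power in each resistor, P = (ΔV)²/R:
  P_R1 = (10 - 0.00258)²/62000 = 0.001612 W
  P_R2 = (0.00258 - 0)²/16 = 0.000000416 W
P_total = P_R1 + P_R2 = 0.001612 W

Final answer: 0.001612 W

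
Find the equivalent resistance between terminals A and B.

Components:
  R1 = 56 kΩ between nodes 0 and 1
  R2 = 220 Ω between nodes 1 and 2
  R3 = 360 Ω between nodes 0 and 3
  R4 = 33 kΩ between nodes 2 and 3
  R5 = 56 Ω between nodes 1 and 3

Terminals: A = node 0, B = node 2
The network is not a plain series/parallel combination. Inject a 1 A test current into terminal A (node 0) and return it from terminal B (node 2); then R_eq = V_A / (1 A).
Nodal analysis, taking node 2 as the 0 V reference.
Current source I_test pushes 1 A into node 0 and draws it out of node 2.
KCL at each unknown node (sum of currents leaving = 0; resistances in Ω):
  Node 0: (V_0 - V_1)/56000 + (V_0 - V_3)/360 - 1 = 0
  Node 1: (V_1 - V_0)/56000 + (V_1 - 0)/220 + (V_1 - V_3)/56 = 0
  Node 3: (V_3 - V_0)/360 + (V_3 - V_1)/56 + (V_3 - 0)/33000 = 0
Collecting terms (coefficients in siemens):
  0.002796·V_0 - 0.00001786·V_1 - 0.002778·V_3 = 1
  0.02242·V_1 - 0.00001786·V_0 - 0.01786·V_3 = 0
  0.02067·V_3 - 0.002778·V_0 - 0.01786·V_1 = 0
Solving these 3 simultaneous equations (Gaussian elimination) gives:
  V_0 = 630.7 V, V_1 = 218.2 V, V_3 = 273.3 V
R_eq = V_0 / 1 A = 630.7 Ω

Final answer: 630.7 Ω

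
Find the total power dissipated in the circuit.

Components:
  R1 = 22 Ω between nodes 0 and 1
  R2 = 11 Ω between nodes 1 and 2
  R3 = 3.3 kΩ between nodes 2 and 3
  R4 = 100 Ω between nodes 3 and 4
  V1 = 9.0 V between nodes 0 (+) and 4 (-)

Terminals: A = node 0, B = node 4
Nodal analysis, taking node 4 as the 0 V reference.
Source V1 fixes V_0 = 9 V.
KCL at each unknown node (sum of currents leaving = 0; resistances in Ω):
  Node 1: (V_1 - 9)/22 + (V_1 - V_2)/11 = 0
  Node 2: (V_2 - V_1)/11 + (V_2 - V_3)/3300 = 0
  Node 3: (V_3 - V_2)/3300 + (V_3 - 0)/100 = 0
Collecting terms (coefficients in siemens):
  0.1364·V_1 - 0.09091·V_2 = 0.4091
  0.09121·V_2 - 0.09091·V_1 - 0.000303·V_3 = 0
  0.0103·V_3 - 0.000303·V_2 = 0
Solving these 3 simultaneous equations (Gaussian elimination) gives:
  V_1 = 8.942 V, V_2 = 8.913 V, V_3 = 0.2622 V
Power in each resistor, P = (ΔV)²/R:
  P_R1 = (9 - 8.942)²/22 = 0.0001512 W
  P_R2 = (8.942 - 8.913)²/11 = 0.0000756 W
  P_R3 = (8.913 - 0.2622)²/3300 = 0.02268 W
  P_R4 = (0.2622 - 0)²/100 = 0.0006873 W
P_total = P_R1 + P_R2 + P_R3 + P_R4 = 0.02359 W

Final answer: 0.02359 W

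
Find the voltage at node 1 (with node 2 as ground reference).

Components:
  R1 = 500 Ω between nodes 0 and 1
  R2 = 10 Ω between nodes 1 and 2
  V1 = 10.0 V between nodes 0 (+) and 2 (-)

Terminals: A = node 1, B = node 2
Nodal analysis, taking node 2 as the 0 V reference.
Source V1 fixes V_0 = 10 V.
KCL at each unknown node (sum of currents leaving = 0; resistances in Ω):
  Node 1: (V_1 - 10)/500 + (V_1 - 0)/10 = 0
Collecting terms: 0.102 × V_1 = 0.02  =>  V_1 = 0.1961 V
The requested potential is V_1 = 0.1961 V.

Final answer: V_1 = 0.1961 V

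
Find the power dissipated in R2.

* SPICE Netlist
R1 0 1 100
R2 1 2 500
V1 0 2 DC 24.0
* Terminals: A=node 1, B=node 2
Nodal analysis, taking node 2 as the 0 V reference.
Source V1 fixes V_0 = 24 V.
KCL at each unknown node (sum of currents leaving = 0; resistances in Ω):
  Node 1: (V_1 - 24)/100 + (V_1 - 0)/500 = 0
Collecting terms: 0.012 × V_1 = 0.24  =>  V_1 = 20 V
I_R2 = (V_1 - V_2)/R2 = (20 - 0)/500 = 0.04 A
P_R2 = I_R2² × R2 = (0.04)² × 500 = 0.8 W

Final answer: 0.8 W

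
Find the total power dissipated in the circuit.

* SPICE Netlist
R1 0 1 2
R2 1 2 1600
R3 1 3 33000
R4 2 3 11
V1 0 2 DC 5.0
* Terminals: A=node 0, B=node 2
Nodal analysis, taking node 2 as the 0 V reference.
Source V1 fixes V_0 = 5 V.
KCL at each unknown node (sum of currents leaving = 0; resistances in Ω):
  Node 1: (V_1 - 5)/2 + (V_1 - 0)/1600 + (V_1 - V_3)/33000 = 0
  Node 3: (V_3 - V_1)/33000 + (V_3 - 0)/11 = 0
Collecting terms (coefficients in siemens):
  0.5007·V_1 - 0.0000303·V_3 = 2.5
  0.09094·V_3 - 0.0000303·V_1 = 0
Determinant D = (0.5007)(0.09094) - (-0.0000303)(-0.0000303) = 0.04553
V_1 = [(2.5)(0.09094) - (-0.0000303)(0)]/D = 4.993 V
V_3 = [(0.5007)(0) - (2.5)(-0.0000303)]/D = 0.001664 V
Power in each resistor, P = (ΔV)²/R:
  P_R1 = (5 - 4.993)²/2 = 0.00002141 W
  P_R2 = (4.993 - 0)²/1600 = 0.01558 W
  P_R3 = (4.993 - 0.001664)²/33000 = 0.0007551 W
  P_R4 = (0 - 0.001664)²/11 = 0.0000002517 W
P_total = P_R1 + P_R2 + P_R3 + P_R4 = 0.01636 W

Final answer: 0.01636 W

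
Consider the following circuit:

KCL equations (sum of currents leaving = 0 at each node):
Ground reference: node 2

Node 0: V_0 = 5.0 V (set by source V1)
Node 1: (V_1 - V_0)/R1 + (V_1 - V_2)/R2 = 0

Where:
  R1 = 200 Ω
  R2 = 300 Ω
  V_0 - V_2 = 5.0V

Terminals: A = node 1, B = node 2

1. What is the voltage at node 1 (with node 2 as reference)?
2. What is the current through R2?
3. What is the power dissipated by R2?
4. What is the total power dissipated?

Nodal analysis, taking node 2 as the 0 V reference.
Source V1 fixes V_0 = 5 V.
KCL at each unknown node (sum of currents leaving = 0; resistances in Ω):
  Node 1: (V_1 - 5)/200 + (V_1 - 0)/300 = 0
Collecting terms: 0.008333 × V_1 = 0.025  =>  V_1 = 3 V
Part 1:
  Read off the nodal solution: V_1 = 3 V
Part 2:
  I_R2 = (V_1 - V_2)/R2 = (3 - 0)/300 = 0.01 A
  Magnitude: I_R2 = 0.01 A
Part 3:
  I_R2 = (V_1 - V_2)/R2 = (3 - 0)/300 = 0.01 A
  P_R2 = I_R2² × R2 = (0.01)² × 300 = 0.03 W
Part 4:
  Power in each resistor, P = (ΔV)²/R:
    P_R1 = (5 - 3)²/200 = 0.02 W
    P_R2 = (3 - 0)²/300 = 0.03 W
  P_total = P_R1 + P_R2 = 0.05 W

Final answers:
1. V_1 = 3 V
2. I_R2 = 0.01 A
3. P_R2 = 0.03 W
4. P_total = 0.05 W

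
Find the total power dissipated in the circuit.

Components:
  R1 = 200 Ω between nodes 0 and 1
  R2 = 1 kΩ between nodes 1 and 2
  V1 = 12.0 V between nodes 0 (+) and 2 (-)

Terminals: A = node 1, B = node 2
Nodal analysis, taking node 2 as the 0 V reference.
Source V1 fixes V_0 = 12 V.
KCL at each unknown node (sum of currents leaving = 0; resistances in Ω):
  Node 1: (V_1 - 12)/200 + (V_1 - 0)/1000 = 0
Collecting terms: 0.006 × V_1 = 0.06  =>  V_1 = 10 V
Power in each resistor, P = (ΔV)²/R:
  P_R1 = (12 - 10)²/200 = 0.02 W
  P_R2 = (10 - 0)²/1000 = 0.1 W
P_total = P_R1 + P_R2 = 0.12 W

Final answer: 0.12 W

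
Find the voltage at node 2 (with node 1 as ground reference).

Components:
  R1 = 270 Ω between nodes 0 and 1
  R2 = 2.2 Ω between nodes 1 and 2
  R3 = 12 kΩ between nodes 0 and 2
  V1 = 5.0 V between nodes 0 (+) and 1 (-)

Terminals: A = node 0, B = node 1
Nodal analysis, taking node 1 as the 0 V reference.
Source V1 fixes V_0 = 5 V.
KCL at each unknown node (sum of currents leaving = 0; resistances in Ω):
  Node 2: (V_2 - 0)/2.2 + (V_2 - 5)/12000 = 0
Collecting terms: 0.4546 × V_2 = 0.0004167  =>  V_2 = 0.0009165 V
The requested potential is V_2 = 0.0009165 V.

Final answer: V_2 = 0.0009165 V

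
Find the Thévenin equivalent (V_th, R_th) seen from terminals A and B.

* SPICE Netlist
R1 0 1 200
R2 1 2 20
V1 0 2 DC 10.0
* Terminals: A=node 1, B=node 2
Step 1 — V_th is the open-circuit voltage V_A - V_B (nothing connected across the terminals).
Nodal analysis, taking node 2 as the 0 V reference.
Source V1 fixes V_0 = 10 V.
KCL at each unknown node (sum of currents leaving = 0; resistances in Ω):
  Node 1: (V_1 - 10)/200 + (V_1 - 0)/20 = 0
Collecting terms: 0.055 × V_1 = 0.05  =>  V_1 = 0.9091 V
V_th = V_1 - V_2 = 0.9091 - 0 = 0.9091 V
Step 2 — R_th: zero the source — replace V1 by a short circuit (node 2 merges into node 0) — and find the resistance seen between A (node 1) and B (node 0).
Reduce the network between node 1 (A) and node 0 (B) by series/parallel combination:
  Rp1 = R1 ‖ R2 (parallel, both between nodes 0 and 1) = 1/(1/200 + 1/20) = 18.18 Ω
R_th = 18.18 Ω

Final answer: V_th = 0.9091 V, R_th = 18.18 Ω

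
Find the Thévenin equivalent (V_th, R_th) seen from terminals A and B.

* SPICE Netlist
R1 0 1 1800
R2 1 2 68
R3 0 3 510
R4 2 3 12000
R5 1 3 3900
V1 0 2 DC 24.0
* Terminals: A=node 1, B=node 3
Step 1 — V_th is the open-circuit voltage V_A - V_B (nothing connected across the terminals).
Nodal analysis, taking node 2 as the 0 V reference.
Source V1 fixes V_0 = 24 V.
KCL at each unknown node (sum of currents leaving = 0; resistances in Ω):
  Node 1: (V_1 - 24)/1800 + (V_1 - 0)/68 + (V_1 - V_3)/3900 = 0
  Node 3: (V_3 - 24)/510 + (V_3 - 0)/12000 + (V_3 - V_1)/3900 = 0
Collecting terms (coefficients in siemens):
  0.01552·V_1 - 0.0002564·V_3 = 0.01333
  0.002301·V_3 - 0.0002564·V_1 = 0.04706
Determinant D = (0.01552)(0.002301) - (-0.0002564)(-0.0002564) = 0.00003563
V_1 = [(0.01333)(0.002301) - (-0.0002564)(0.04706)]/D = 1.199 V
V_3 = [(0.01552)(0.04706) - (0.01333)(-0.0002564)]/D = 20.59 V
V_th = V_1 - V_3 = 1.199 - 20.59 = -19.39 V
Step 2 — R_th: zero the source — replace V1 by a short circuit (node 2 merges into node 0) — and find the resistance seen between A (node 1) and B (node 3).
Reduce the network between node 1 (A) and node 3 (B) by series/parallel combination:
  Rp1 = R1 ‖ R2 (parallel, both between nodes 0 and 1) = 1/(1/1800 + 1/68) = 65.52 Ω
  Rp2 = R3 ‖ R4 (parallel, both between nodes 0 and 3) = 1/(1/510 + 1/12000) = 489.2 Ω
  Rs1 = Rp1 + Rp2 (series, joined only at node 0) = 65.52 + 489.2 = 554.7 Ω
  Rp3 = R5 ‖ Rs1 (parallel, both between nodes 1 and 3) = 1/(1/3900 + 1/554.7) = 485.7 Ω
R_th = 485.7 Ω

Final answer: V_th = -19.39 V, R_th = 485.7 Ω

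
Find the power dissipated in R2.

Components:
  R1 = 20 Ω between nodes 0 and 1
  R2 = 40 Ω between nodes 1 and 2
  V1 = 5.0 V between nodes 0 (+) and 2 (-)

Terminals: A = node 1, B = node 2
Nodal analysis, taking node 2 as the 0 V reference.
Source V1 fixes V_0 = 5 V.
KCL at each unknown node (sum of currents leaving = 0; resistances in Ω):
  Node 1: (V_1 - 5)/20 + (V_1 - 0)/40 = 0
Collecting terms: 0.075 × V_1 = 0.25  =>  V_1 = 3.333 V
I_R2 = (V_1 - V_2)/R2 = (3.333 - 0)/40 = 0.08333 A
P_R2 = I_R2² × R2 = (0.08333)² × 40 = 0.2778 W

Final answer: 0.2778 W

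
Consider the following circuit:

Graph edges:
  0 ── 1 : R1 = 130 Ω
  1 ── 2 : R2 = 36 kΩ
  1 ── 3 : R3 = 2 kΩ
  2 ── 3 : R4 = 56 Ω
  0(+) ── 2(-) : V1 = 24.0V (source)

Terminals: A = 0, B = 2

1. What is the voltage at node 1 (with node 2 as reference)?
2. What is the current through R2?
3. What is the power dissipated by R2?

Nodal analysis, taking node 2 as the 0 V reference.
Source V1 fixes V_0 = 24 V.
KCL at each unknown node (sum of currents leaving = 0; resistances in Ω):
  Node 1: (V_1 - 24)/130 + (V_1 - 0)/36000 + (V_1 - V_3)/2000 = 0
  Node 3: (V_3 - V_1)/2000 + (V_3 - 0)/56 = 0
Collecting terms (coefficients in siemens):
  0.00822·V_1 - 0.0005·V_3 = 0.1846
  0.01836·V_3 - 0.0005·V_1 = 0
Determinant D = (0.00822)(0.01836) - (-0.0005)(-0.0005) = 0.0001506
V_1 = [(0.1846)(0.01836) - (-0.0005)(0)]/D = 22.5 V
V_3 = [(0.00822)(0) - (0.1846)(-0.0005)]/D = 0.6127 V
Part 1:
  Read off the nodal solution: V_1 = 22.5 V
Part 2:
  I_R2 = (V_1 - V_2)/R2 = (22.5 - 0)/36000 = 0.0006249 A
  Magnitude: I_R2 = 0.0006249 A
Part 3:
  I_R2 = (V_1 - V_2)/R2 = (22.5 - 0)/36000 = 0.0006249 A
  P_R2 = I_R2² × R2 = (0.0006249)² × 36000 = 0.01406 W

Final answers:
1. V_1 = 22.5 V
2. I_R2 = 0.0006249 A
3. P_R2 = 0.01406 W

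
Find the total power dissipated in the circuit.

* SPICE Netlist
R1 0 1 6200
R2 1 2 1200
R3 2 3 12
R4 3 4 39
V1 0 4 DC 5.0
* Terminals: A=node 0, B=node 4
Nodal analysis, taking node 4 as the 0 V reference.
Source V1 fixes V_0 = 5 V.
KCL at each unknown node (sum of currents leaving = 0; resistances in Ω):
  Node 1: (V_1 - 5)/6200 + (V_1 - V_2)/1200 = 0
  Node 2: (V_2 - V_1)/1200 + (V_2 - V_3)/12 = 0
  Node 3: (V_3 - V_2)/12 + (V_3 - 0)/39 = 0
Collecting terms (coefficients in siemens):
  0.0009946·V_1 - 0.0008333·V_2 = 0.0008065
  0.08417·V_2 - 0.0008333·V_1 - 0.08333·V_3 = 0
  0.109·V_3 - 0.08333·V_2 = 0
Solving these 3 simultaneous equations (Gaussian elimination) gives:
  V_1 = 0.8395 V, V_2 = 0.03422 V, V_3 = 0.02617 V
Power in each resistor, P = (ΔV)²/R:
  P_R1 = (5 - 0.8395)²/6200 = 0.002792 W
  P_R2 = (0.8395 - 0.03422)²/1200 = 0.0005404 W
  P_R3 = (0.03422 - 0.02617)²/12 = 0.000005404 W
  P_R4 = (0.02617 - 0)²/39 = 0.00001756 W
P_total = P_R1 + P_R2 + P_R3 + P_R4 = 0.003355 W

Final answer: 0.003355 W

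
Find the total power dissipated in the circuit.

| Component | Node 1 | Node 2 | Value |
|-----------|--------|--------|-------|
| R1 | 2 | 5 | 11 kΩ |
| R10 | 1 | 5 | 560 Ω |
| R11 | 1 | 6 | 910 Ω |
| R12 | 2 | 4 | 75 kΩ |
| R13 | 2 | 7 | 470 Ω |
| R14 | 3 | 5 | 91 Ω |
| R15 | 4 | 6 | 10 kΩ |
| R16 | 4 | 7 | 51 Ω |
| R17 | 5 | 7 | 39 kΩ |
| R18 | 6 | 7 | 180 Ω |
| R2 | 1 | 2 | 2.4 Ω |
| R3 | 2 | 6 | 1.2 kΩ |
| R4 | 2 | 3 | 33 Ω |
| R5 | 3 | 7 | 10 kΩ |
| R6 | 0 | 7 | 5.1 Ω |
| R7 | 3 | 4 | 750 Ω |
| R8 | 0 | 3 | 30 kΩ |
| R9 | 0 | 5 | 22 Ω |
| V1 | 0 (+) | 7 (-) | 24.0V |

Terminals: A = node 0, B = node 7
Nodal analysis, taking node 7 as the 0 V reference.
Source V1 fixes V_0 = 24 V.
KCL at each unknown node (sum of currents leaving = 0; resistances in Ω):
  Node 1: (V_1 - V_2)/2.4 + (V_1 - V_5)/560 + (V_1 - V_6)/910 = 0
  Node 2: (V_2 - V_5)/11000 + (V_2 - V_1)/2.4 + (V_2 - V_6)/1200 + (V_2 - V_3)/33 + (V_2 - V_4)/75000 + (V_2 - 0)/470 = 0
  Node 3: (V_3 - V_2)/33 + (V_3 - 0)/10000 + (V_3 - V_4)/750 + (V_3 - 24)/30000 + (V_3 - V_5)/91 = 0
  Node 4: (V_4 - V_3)/750 + (V_4 - V_2)/75000 + (V_4 - V_6)/10000 + (V_4 - 0)/51 = 0
  Node 5: (V_5 - V_2)/11000 + (V_5 - 24)/22 + (V_5 - V_1)/560 + (V_5 - V_3)/91 + (V_5 - 0)/39000 = 0
  Node 6: (V_6 - V_2)/1200 + (V_6 - V_1)/910 + (V_6 - V_4)/10000 + (V_6 - 0)/180 = 0
Collecting terms (coefficients in siemens):
  0.4196·V_1 - 0.4167·V_2 - 0.001786·V_5 - 0.001099·V_6 = 0
  0.45·V_2 - 0.4167·V_1 - 0.0303·V_3 - 0.00001333·V_4 - 0.00009091·V_5 - 0.0008333·V_6 = 0
  0.04276·V_3 - 0.0303·V_2 - 0.001333·V_4 - 0.01099·V_5 = 0.0008
  0.02105·V_4 - 0.00001333·V_2 - 0.001333·V_3 - 0.0001·V_6 = 0
  0.05835·V_5 - 0.001786·V_1 - 0.00009091·V_2 - 0.01099·V_3 = 1.091
  0.007588·V_6 - 0.001099·V_1 - 0.0008333·V_2 - 0.0001·V_4 = 0
Solving these 6 simultaneous equations (Gaussian elimination) gives:
  V_1 = 15.2 V, V_2 = 15.2 V, V_3 = 16.56 V, V_4 = 1.077 V
  V_5 = 22.31 V, V_6 = 3.886 V
Power in each resistor, P = (ΔV)²/R:
  P_R1 = (15.2 - 22.31)²/11000 = 0.004584 W
  P_R2 = (15.2 - 15.2)²/2.4 = 0.0000001396 W
  P_R3 = (15.2 - 3.886)²/1200 = 0.1068 W
  P_R4 = (15.2 - 16.56)²/33 = 0.0557 W
  P_R5 = (16.56 - 0)²/10000 = 0.02742 W
  P_R6 = (24 - 0)²/5.1 = 112.9 W
  P_R7 = (16.56 - 1.077)²/750 = 0.3196 W
  P_R8 = (24 - 16.56)²/30000 = 0.001845 W
  P_R9 = (24 - 22.31)²/22 = 0.1305 W
  P_R10 = (15.2 - 22.31)²/560 = 0.09003 W
  P_R11 = (15.2 - 3.886)²/910 = 0.1408 W
  P_R12 = (15.2 - 1.077)²/75000 = 0.002661 W
  P_R13 = (15.2 - 0)²/470 = 0.4918 W
  P_R14 = (16.56 - 22.31)²/91 = 0.3627 W
  P_R15 = (1.077 - 3.886)²/10000 = 0.0007892 W
  P_R16 = (1.077 - 0)²/51 = 0.02273 W
  P_R17 = (22.31 - 0)²/39000 = 0.01276 W
  P_R18 = (3.886 - 0)²/180 = 0.0839 W
P_total = P_R1 + P_R2 + P_R3 + P_R4 + P_R5 + P_R6 + P_R7 + P_R8 + P_R9 + P_R10 + P_R11 + P_R12 + P_R13 + P_R14 + P_R15 + P_R16 + P_R17 + P_R18 = 114.8 W

Final answer: 114.8 W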